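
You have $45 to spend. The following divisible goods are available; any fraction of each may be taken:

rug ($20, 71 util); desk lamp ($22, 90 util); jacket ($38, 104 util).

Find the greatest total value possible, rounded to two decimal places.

Take in order of value per unit:
- desk lamp (90/22 per unit): all 22 → value 90, running total 90.00
- rug (71/20 per unit): all 20 → value 71, running total 161.00
- jacket (104/38 per unit): 3 of 38 → value 3×104/38 = 8.2105, running total 169.21
Total 169.21.

169.21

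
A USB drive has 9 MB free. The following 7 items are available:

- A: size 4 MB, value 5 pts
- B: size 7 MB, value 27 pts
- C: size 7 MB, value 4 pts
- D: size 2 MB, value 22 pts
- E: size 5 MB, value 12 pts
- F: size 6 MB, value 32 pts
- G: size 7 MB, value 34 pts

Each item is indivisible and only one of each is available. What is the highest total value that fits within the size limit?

Check high-value combinations within 9 MB:
- D+G: size 2+7=9, value 22+34=56
- D+F: size 2+6=8, value 22+32=54
- B+D: size 7+2=9, value 27+22=49
- D+E: size 2+5=7, value 22+12=34
Best: 56 pts.

56 pts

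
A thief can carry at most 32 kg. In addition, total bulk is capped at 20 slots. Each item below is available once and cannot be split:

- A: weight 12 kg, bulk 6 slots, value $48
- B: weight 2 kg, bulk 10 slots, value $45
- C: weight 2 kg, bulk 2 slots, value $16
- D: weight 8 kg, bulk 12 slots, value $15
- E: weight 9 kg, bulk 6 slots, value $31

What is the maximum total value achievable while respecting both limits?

Feasible sets respecting both limits:
- A+B+C: weight 16, bulk 18, value 109
- A+C+E: weight 23, bulk 14, value 95
- A+B: weight 14, bulk 16, value 93
Best: $109.

$109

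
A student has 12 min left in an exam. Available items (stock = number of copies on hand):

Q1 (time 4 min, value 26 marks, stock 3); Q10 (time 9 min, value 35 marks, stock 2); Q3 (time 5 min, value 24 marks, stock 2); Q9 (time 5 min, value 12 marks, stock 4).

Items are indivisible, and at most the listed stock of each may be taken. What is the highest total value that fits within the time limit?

Best selections within time 12 and stock limits:
- 3×Q1: time 12, value 78
- 2×Q1: time 8, value 52
- 1×Q1 + 1×Q3: time 9, value 50
- 2×Q3: time 10, value 48
Best: 78 marks.

78 marks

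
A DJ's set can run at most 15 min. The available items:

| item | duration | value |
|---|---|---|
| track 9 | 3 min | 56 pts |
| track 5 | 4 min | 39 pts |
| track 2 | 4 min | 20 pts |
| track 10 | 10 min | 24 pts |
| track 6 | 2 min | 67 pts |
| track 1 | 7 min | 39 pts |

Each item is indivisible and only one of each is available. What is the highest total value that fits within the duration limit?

182 pts

Check high-value combinations within 15 min:
- track 9+track 5+track 2+track 6: duration 3+4+4+2=13, value 56+39+20+67=182
- track 9+track 5+track 6: duration 3+4+2=9, value 56+39+67=162
- track 9+track 6+track 1: duration 3+2+7=12, value 56+67+39=162
Best: 182 pts.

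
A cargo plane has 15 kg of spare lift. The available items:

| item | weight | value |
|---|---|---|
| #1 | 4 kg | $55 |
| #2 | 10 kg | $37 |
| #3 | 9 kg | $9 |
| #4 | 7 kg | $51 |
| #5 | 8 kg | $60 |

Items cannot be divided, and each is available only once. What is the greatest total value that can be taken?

$115

Check high-value combinations within 15 kg:
- #1+#5: weight 4+8=12, value 55+60=115
- #4+#5: weight 7+8=15, value 51+60=111
- #1+#4: weight 4+7=11, value 55+51=106
- #1+#2: weight 4+10=14, value 55+37=92
- #1+#3: weight 4+9=13, value 55+9=64
Best: $115.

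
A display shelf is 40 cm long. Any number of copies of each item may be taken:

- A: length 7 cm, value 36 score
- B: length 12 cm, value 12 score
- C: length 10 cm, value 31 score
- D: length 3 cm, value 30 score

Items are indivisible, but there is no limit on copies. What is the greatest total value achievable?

Best value-per-unit is D at 30/3, and filling with it alone uses length 13×3=39. No mix of the others beats 13×30 = 390.

390 score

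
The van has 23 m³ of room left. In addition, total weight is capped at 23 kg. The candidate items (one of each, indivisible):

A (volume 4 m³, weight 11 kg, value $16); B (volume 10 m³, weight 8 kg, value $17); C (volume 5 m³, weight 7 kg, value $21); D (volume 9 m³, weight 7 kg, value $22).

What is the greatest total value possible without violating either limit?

Feasible sets respecting both limits:
- C+D: volume 14, weight 14, value 43
- B+D: volume 19, weight 15, value 39
- B+C: volume 15, weight 15, value 38
- A+D: volume 13, weight 18, value 38
Best: $43.

$43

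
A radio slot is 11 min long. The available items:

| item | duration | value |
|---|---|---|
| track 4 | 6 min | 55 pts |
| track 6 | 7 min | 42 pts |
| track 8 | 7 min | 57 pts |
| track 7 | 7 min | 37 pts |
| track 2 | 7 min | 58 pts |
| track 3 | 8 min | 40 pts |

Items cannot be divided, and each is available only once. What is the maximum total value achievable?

Check high-value combinations within 11 min:
- track 2: duration 7, value 58
- track 8: duration 7, value 57
- track 4: duration 6, value 55
Best: 58 pts.

58 pts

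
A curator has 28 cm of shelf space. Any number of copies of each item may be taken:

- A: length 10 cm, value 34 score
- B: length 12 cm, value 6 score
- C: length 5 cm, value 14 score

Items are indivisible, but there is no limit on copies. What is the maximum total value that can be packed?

Best value-per-unit is A at 34/10; filling with it alone gives 2×34 = 68.
Optimal mix: 2×A + 1×C → length 25, value 82.

82 score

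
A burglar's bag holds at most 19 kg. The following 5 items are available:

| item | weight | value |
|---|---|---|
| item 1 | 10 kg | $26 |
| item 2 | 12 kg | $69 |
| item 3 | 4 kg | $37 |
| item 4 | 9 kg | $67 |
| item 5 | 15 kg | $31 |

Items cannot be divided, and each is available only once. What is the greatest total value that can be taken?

This is a 0/1 knapsack; check combinations near the capacity.
- item 2+item 3: weight 12+4=16, value 69+37=106
- item 3+item 4: weight 4+9=13, value 37+67=104
- item 1+item 4: weight 10+9=19, value 26+67=93
Best: $106.

$106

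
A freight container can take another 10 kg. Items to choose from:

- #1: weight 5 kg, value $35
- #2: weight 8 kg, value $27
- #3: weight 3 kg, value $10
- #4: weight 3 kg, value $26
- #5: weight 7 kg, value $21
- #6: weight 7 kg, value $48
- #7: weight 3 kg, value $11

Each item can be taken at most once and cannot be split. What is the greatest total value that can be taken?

$74

Check high-value combinations within 10 kg:
- #4+#6: weight 3+7=10, value 26+48=74
- #1+#4: weight 5+3=8, value 35+26=61
- #6+#7: weight 7+3=10, value 48+11=59
- #3+#6: weight 3+7=10, value 10+48=58
Best: $74.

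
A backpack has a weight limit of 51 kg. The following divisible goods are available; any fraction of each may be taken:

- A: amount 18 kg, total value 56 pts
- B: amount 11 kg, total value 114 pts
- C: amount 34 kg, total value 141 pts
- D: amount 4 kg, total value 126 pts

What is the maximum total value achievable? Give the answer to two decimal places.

387.22

Take in order of value per unit:
- D (126/4 per unit): all 4 → value 126, running total 126.00
- B (114/11 per unit): all 11 → value 114, running total 240.00
- C (141/34 per unit): all 34 → value 141, running total 381.00
- A (56/18 per unit): 2 of 18 → value 2×56/18 = 6.2222, running total 387.22
Total 387.22.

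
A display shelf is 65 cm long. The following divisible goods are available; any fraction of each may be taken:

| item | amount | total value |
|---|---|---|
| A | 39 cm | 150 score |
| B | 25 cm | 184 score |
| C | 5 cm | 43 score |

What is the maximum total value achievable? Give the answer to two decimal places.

361.62

Take in order of value per unit:
- C (43/5 per unit): all 5 → value 43, running total 43.00
- B (184/25 per unit): all 25 → value 184, running total 227.00
- A (150/39 per unit): 35 of 39 → value 35×150/39 = 134.6154, running total 361.62
Total 361.62.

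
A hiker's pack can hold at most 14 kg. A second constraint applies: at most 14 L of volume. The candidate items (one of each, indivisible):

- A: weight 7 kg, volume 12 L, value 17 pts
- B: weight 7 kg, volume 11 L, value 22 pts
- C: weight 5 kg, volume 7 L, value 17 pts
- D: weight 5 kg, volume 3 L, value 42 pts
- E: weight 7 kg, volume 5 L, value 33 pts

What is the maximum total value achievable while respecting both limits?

Feasible sets respecting both limits:
- D+E: weight 12, volume 8, value 75
- B+D: weight 12, volume 14, value 64
- C+D: weight 10, volume 10, value 59
Best: 75 pts.

75 pts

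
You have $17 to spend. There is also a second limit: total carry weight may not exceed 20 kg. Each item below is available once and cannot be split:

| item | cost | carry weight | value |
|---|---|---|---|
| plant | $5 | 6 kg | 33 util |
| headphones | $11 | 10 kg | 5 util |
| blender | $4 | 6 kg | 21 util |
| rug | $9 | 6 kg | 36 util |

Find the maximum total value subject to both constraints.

Feasible sets respecting both limits:
- plant+rug: cost 14, carry weight 12, value 69
- blender+rug: cost 13, carry weight 12, value 57
- plant+blender: cost 9, carry weight 12, value 54
- plant+headphones: cost 16, carry weight 16, value 38
Best: 69 util.

69 util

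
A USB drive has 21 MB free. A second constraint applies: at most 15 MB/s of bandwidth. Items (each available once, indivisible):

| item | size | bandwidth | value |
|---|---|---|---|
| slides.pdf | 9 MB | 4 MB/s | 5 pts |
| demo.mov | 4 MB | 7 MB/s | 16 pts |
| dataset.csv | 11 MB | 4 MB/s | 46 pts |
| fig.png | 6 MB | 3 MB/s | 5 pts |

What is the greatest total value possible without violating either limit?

67 pts

Feasible sets respecting both limits:
- demo.mov+dataset.csv+fig.png: size 21, bandwidth 14, value 67
- demo.mov+dataset.csv: size 15, bandwidth 11, value 62
- slides.pdf+dataset.csv: size 20, bandwidth 8, value 51
Best: 67 pts.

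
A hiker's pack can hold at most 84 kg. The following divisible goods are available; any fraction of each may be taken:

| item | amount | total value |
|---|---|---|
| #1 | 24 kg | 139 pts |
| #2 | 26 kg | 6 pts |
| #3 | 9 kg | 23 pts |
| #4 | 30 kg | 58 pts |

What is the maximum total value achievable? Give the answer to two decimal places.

224.85

Take in order of value per unit:
- #1 (139/24 per unit): all 24 → value 139, running total 139.00
- #3 (23/9 per unit): all 9 → value 23, running total 162.00
- #4 (58/30 per unit): all 30 → value 58, running total 220.00
- #2 (6/26 per unit): 21 of 26 → value 21×6/26 = 4.8462, running total 224.85
Total 224.85.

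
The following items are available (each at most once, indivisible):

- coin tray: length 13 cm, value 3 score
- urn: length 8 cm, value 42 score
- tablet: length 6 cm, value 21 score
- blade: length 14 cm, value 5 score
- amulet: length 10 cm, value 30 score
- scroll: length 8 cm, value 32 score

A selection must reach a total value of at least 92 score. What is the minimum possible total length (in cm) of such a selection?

22

Subsets with value ≥ 92, sorted by total length:
- urn+tablet+scroll: length 22, value 95
- urn+tablet+amulet: length 24, value 93
- urn+amulet+scroll: length 26, value 104
- urn+tablet+amulet+scroll: length 32, value 125
Minimum length: 22 cm.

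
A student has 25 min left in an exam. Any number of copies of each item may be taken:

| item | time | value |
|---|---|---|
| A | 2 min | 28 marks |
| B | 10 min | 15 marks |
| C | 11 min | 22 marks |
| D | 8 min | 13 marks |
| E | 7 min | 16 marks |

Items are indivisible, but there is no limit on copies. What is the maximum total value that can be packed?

336 marks

Best value-per-unit is A at 28/2, and filling with it alone uses time 12×2=24. No mix of the others beats 12×28 = 336.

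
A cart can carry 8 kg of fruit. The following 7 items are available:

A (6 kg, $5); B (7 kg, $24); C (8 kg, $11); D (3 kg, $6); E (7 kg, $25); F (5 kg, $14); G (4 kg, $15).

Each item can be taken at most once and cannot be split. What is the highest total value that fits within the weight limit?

Check high-value combinations within 8 kg:
- E: weight 7, value 25
- B: weight 7, value 24
- D+G: weight 3+4=7, value 6+15=21
- D+F: weight 3+5=8, value 6+14=20
Best: $25.

$25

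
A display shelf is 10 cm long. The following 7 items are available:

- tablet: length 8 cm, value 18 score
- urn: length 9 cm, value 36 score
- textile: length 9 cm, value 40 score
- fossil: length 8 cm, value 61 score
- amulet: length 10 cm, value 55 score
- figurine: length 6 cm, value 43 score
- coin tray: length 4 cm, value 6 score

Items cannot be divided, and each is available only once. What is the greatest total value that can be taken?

61 score

This is a 0/1 knapsack; check combinations near the capacity.
- fossil: length 8, value 61
- amulet: length 10, value 55
- figurine+coin tray: length 6+4=10, value 43+6=49
Best: 61 score.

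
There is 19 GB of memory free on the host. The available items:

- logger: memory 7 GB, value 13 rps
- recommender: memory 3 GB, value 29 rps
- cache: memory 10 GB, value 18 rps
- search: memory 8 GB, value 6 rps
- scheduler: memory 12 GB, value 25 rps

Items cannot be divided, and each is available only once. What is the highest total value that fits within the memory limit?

This is a 0/1 knapsack; check combinations near the capacity.
- recommender+scheduler: memory 3+12=15, value 29+25=54
- logger+recommender+search: memory 7+3+8=18, value 13+29+6=48
- recommender+cache: memory 3+10=13, value 29+18=47
- logger+recommender: memory 7+3=10, value 13+29=42
Best: 54 rps.

54 rps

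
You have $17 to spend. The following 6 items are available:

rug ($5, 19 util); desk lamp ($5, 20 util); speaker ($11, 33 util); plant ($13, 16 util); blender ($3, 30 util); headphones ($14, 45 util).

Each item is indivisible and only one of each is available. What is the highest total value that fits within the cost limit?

75 util

This is a 0/1 knapsack; check combinations near the capacity.
- blender+headphones: cost 3+14=17, value 30+45=75
- rug+desk lamp+blender: cost 5+5+3=13, value 19+20+30=69
- speaker+blender: cost 11+3=14, value 33+30=63
- desk lamp+speaker: cost 5+11=16, value 20+33=53
- rug+speaker: cost 5+11=16, value 19+33=52
Best: 75 util.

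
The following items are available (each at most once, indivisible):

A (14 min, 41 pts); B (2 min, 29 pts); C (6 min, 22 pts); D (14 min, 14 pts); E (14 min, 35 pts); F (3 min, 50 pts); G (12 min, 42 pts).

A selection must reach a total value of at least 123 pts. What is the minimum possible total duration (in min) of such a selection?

Subsets with value ≥ 123, sorted by total duration:
- B+C+F+G: duration 23, value 143
- A+B+C+F: duration 25, value 142
Minimum duration: 23 min.

23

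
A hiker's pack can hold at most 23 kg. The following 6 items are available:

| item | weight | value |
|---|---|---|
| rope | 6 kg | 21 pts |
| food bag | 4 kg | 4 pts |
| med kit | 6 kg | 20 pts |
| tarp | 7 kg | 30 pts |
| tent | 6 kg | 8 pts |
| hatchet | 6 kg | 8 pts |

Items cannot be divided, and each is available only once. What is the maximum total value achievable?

75 pts

This is a 0/1 knapsack; check combinations near the capacity.
- rope+food bag+med kit+tarp: weight 6+4+6+7=23, value 21+4+20+30=75
- rope+med kit+tarp: weight 6+6+7=19, value 21+20+30=71
- rope+food bag+tarp+tent: weight 6+4+7+6=23, value 21+4+30+8=63
- rope+food bag+tarp+hatchet: weight 6+4+7+6=23, value 21+4+30+8=63
- food bag+med kit+tarp+tent: weight 4+6+7+6=23, value 4+20+30+8=62
Best: 75 pts.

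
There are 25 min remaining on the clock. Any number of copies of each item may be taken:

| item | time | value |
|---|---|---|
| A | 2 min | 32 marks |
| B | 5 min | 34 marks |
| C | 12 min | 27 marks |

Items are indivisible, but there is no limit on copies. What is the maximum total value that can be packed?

Best value-per-unit is A at 32/2, and filling with it alone uses time 12×2=24. No mix of the others beats 12×32 = 384.

384 marks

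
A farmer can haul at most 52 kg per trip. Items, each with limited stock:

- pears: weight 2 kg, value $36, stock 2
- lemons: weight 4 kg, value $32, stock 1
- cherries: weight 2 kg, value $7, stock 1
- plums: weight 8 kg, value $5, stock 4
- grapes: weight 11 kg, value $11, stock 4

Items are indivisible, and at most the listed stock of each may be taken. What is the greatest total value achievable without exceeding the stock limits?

Top feasible selections:
- 2×pears + 1×lemons + 1×cherries + 1×plums + 3×grapes: weight 51, value 149
- 2×pears + 1×lemons + 4×grapes: weight 52, value 148
Best: $149.

$149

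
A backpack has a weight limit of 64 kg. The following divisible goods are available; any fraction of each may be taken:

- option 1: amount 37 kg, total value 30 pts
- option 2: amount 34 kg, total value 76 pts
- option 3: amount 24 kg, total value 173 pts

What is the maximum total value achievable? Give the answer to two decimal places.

Take in order of value per unit:
- option 3 (173/24 per unit): all 24 → value 173, running total 173.00
- option 2 (76/34 per unit): all 34 → value 76, running total 249.00
- option 1 (30/37 per unit): 6 of 37 → value 6×30/37 = 4.8649, running total 253.86
Total 253.86.

253.86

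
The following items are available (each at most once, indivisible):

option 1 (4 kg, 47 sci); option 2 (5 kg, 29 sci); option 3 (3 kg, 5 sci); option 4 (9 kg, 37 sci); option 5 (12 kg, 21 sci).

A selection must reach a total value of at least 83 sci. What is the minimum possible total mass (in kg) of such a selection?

Subsets with value ≥ 83, sorted by total mass:
- option 1+option 4: mass 13, value 84
- option 1+option 3+option 4: mass 16, value 89
Minimum mass: 13 kg.

13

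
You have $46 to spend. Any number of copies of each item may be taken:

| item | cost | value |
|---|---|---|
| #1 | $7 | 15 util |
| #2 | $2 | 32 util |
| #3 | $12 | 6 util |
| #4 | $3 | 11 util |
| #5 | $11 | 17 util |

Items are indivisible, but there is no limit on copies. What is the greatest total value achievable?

Best value-per-unit is #2 at 32/2, and filling with it alone uses cost 23×2=46. No mix of the others beats 23×32 = 736.

736 util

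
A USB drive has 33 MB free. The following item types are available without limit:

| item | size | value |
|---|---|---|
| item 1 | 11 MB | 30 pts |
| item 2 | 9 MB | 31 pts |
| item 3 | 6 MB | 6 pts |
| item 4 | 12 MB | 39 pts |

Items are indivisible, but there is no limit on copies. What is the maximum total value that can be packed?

Best value-per-unit is item 2 at 31/9; filling with it alone gives 3×31 = 93.
Optimal mix: 1×item 2 + 2×item 4 → size 33, value 109.

109 pts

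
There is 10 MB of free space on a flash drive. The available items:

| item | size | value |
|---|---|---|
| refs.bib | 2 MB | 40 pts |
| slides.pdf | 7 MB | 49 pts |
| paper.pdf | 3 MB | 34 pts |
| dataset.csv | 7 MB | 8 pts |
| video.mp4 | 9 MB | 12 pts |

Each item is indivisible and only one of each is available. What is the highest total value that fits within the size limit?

89 pts

Check high-value combinations within 10 MB:
- refs.bib+slides.pdf: size 2+7=9, value 40+49=89
- slides.pdf+paper.pdf: size 7+3=10, value 49+34=83
- refs.bib+paper.pdf: size 2+3=5, value 40+34=74
- slides.pdf: size 7, value 49
- refs.bib+dataset.csv: size 2+7=9, value 40+8=48
Best: 89 pts.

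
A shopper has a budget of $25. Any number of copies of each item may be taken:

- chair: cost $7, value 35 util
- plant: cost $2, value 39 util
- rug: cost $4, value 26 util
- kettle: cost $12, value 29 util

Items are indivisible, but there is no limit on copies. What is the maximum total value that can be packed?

468 util

Best value-per-unit is plant at 39/2, and filling with it alone uses cost 12×2=24. No mix of the others beats 12×39 = 468.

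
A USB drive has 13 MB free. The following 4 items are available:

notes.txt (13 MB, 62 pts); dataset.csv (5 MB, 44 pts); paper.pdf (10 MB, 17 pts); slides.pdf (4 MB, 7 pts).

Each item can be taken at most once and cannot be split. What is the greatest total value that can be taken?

Check high-value combinations within 13 MB:
- notes.txt: size 13, value 62
- dataset.csv+slides.pdf: size 5+4=9, value 44+7=51
- dataset.csv: size 5, value 44
- paper.pdf: size 10, value 17
- slides.pdf: size 4, value 7
Best: 62 pts.

62 pts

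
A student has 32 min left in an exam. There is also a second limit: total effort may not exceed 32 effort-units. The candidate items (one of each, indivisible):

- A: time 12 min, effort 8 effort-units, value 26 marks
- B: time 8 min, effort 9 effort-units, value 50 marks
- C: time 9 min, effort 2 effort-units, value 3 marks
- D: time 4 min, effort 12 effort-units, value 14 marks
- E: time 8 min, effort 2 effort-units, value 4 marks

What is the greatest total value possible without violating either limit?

Feasible sets respecting both limits:
- A+B+D+E: time 32, effort 31, value 94
- A+B+D: time 24, effort 29, value 90
- A+B+E: time 28, effort 19, value 80
Best: 94 marks.

94 marks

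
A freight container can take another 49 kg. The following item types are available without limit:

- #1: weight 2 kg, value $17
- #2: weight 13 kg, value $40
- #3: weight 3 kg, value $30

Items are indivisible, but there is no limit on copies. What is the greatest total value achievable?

Best value-per-unit is #3 at 30/3; filling with it alone gives 16×30 = 480.
Optimal mix: 2×#1 + 15×#3 → weight 49, value 484.

$484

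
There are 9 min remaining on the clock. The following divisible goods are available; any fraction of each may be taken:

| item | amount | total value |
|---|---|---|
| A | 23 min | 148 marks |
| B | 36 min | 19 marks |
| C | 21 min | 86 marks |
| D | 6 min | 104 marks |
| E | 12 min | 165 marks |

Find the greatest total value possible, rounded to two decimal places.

145.25

Take in order of value per unit:
- D (104/6 per unit): all 6 → value 104, running total 104.00
- E (165/12 per unit): 3 of 12 → value 3×165/12 = 41.2500, running total 145.25
Total 145.25.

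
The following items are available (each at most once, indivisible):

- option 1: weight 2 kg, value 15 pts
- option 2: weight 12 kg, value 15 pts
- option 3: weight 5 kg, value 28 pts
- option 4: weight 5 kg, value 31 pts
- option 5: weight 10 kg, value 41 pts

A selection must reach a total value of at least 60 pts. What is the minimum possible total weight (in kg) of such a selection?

12

Subsets with value ≥ 60, sorted by total weight:
- option 1+option 3+option 4: weight 12, value 74
- option 4+option 5: weight 15, value 72
- option 3+option 5: weight 15, value 69
- option 1+option 4+option 5: weight 17, value 87
Minimum weight: 12 kg.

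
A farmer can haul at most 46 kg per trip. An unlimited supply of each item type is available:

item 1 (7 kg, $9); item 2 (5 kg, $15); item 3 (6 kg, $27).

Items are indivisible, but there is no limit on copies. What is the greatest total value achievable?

$192

Best value-per-unit is item 3 at 27/6; filling with it alone gives 7×27 = 189.
Optimal mix: 2×item 2 + 6×item 3 → weight 46, value 192.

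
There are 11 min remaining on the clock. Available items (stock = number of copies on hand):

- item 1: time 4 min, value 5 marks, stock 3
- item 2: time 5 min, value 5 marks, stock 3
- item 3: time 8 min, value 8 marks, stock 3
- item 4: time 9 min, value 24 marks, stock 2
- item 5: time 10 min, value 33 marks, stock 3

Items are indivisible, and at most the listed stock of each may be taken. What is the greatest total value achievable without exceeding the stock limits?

Best selections within time 11 and stock limits:
- 1×item 5: time 10, value 33
- 1×item 4: time 9, value 24
- 2×item 1: time 8, value 10
- 1×item 1 + 1×item 2: time 9, value 10
Best: 33 marks.

33 marks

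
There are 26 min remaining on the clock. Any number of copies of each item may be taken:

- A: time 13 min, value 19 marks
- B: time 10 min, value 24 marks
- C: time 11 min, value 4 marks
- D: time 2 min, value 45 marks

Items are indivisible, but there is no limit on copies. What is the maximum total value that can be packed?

585 marks

Best value-per-unit is D at 45/2, and filling with it alone uses time 13×2=26. No mix of the others beats 13×45 = 585.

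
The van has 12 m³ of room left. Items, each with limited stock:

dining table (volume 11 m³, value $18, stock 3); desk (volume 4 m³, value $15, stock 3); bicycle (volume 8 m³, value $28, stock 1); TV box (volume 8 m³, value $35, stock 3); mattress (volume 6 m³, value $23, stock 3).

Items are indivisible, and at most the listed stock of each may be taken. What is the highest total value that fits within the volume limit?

Top feasible selections:
- 1×desk + 1×TV box: volume 12, value 50
- 2×mattress: volume 12, value 46
- 3×desk: volume 12, value 45
- 1×desk + 1×bicycle: volume 12, value 43
Best: $50.

$50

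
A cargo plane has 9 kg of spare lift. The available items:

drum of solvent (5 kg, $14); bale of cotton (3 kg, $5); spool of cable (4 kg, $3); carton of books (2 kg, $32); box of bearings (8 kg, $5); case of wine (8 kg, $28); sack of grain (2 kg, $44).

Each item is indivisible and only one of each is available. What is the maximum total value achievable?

This is a 0/1 knapsack; check combinations near the capacity.
- drum of solvent+carton of books+sack of grain: weight 5+2+2=9, value 14+32+44=90
- bale of cotton+carton of books+sack of grain: weight 3+2+2=7, value 5+32+44=81
- spool of cable+carton of books+sack of grain: weight 4+2+2=8, value 3+32+44=79
- carton of books+sack of grain: weight 2+2=4, value 32+44=76
- drum of solvent+sack of grain: weight 5+2=7, value 14+44=58
Best: $90.

$90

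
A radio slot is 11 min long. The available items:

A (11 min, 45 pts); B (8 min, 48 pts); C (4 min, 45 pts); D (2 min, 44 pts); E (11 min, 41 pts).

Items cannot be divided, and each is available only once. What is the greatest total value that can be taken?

Check high-value combinations within 11 min:
- B+D: duration 8+2=10, value 48+44=92
- C+D: duration 4+2=6, value 45+44=89
- B: duration 8, value 48
Best: 92 pts.

92 pts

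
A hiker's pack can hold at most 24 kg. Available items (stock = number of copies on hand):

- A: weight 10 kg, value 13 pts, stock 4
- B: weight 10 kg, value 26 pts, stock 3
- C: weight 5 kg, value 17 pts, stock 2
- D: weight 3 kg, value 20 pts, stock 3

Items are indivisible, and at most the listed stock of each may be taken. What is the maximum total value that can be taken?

103 pts

Best selections within weight 24 and stock limits:
- 1×B + 1×C + 3×D: weight 24, value 103
- 2×C + 3×D: weight 19, value 94
- 1×A + 1×C + 3×D: weight 24, value 90
- 1×B + 3×D: weight 19, value 86
Best: 103 pts.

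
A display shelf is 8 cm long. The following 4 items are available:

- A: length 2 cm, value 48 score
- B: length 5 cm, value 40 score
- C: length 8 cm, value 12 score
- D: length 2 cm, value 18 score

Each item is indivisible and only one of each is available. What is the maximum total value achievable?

88 score

This is a 0/1 knapsack; check combinations near the capacity.
- A+B: length 2+5=7, value 48+40=88
- A+D: length 2+2=4, value 48+18=66
- B+D: length 5+2=7, value 40+18=58
- A: length 2, value 48
- B: length 5, value 40
Best: 88 score.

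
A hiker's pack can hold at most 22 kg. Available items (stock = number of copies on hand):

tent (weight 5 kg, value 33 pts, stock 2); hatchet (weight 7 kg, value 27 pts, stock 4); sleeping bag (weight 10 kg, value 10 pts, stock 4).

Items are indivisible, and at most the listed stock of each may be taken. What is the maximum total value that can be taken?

Best selections within weight 22 and stock limits:
- 2×tent + 1×hatchet: weight 17, value 93
- 1×tent + 2×hatchet: weight 19, value 87
- 3×hatchet: weight 21, value 81
Best: 93 pts.

93 pts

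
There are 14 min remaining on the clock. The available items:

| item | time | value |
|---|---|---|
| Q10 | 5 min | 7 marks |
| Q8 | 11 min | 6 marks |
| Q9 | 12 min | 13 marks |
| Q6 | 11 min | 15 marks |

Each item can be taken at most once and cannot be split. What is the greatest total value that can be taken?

This is a 0/1 knapsack; check combinations near the capacity.
- Q6: time 11, value 15
- Q9: time 12, value 13
- Q10: time 5, value 7
Best: 15 marks.

15 marks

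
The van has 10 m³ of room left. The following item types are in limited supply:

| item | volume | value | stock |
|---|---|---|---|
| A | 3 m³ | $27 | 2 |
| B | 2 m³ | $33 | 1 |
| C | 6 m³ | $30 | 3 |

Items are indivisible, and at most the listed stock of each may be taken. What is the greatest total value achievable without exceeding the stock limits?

Best selections within volume 10 and stock limits:
- 2×A + 1×B: volume 8, value 87
- 1×B + 1×C: volume 8, value 63
- 1×A + 1×B: volume 5, value 60
- 1×A + 1×C: volume 9, value 57
Best: $87.

$87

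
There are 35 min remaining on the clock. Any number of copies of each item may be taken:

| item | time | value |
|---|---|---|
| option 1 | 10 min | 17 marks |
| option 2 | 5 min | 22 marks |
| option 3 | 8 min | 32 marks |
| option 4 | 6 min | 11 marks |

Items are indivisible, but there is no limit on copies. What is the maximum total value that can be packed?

154 marks

Best value-per-unit is option 2 at 22/5, and filling with it alone uses time 7×5=35. No mix of the others beats 7×22 = 154.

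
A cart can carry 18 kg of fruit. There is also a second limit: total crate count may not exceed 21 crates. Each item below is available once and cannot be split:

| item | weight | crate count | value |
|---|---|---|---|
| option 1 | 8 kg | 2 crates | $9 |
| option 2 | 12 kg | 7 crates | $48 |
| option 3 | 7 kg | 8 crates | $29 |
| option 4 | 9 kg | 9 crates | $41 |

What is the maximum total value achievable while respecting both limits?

$70

Feasible sets respecting both limits:
- option 3+option 4: weight 16, crate count 17, value 70
- option 1+option 4: weight 17, crate count 11, value 50
- option 2: weight 12, crate count 7, value 48
Best: $70.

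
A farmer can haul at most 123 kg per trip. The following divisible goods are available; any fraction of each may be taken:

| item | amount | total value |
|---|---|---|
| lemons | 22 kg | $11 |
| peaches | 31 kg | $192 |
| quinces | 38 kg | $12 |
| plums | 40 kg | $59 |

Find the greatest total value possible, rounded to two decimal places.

Take in order of value per unit:
- peaches (192/31 per unit): all 31 → value 192, running total 192.00
- plums (59/40 per unit): all 40 → value 59, running total 251.00
- lemons (11/22 per unit): all 22 → value 11, running total 262.00
- quinces (12/38 per unit): 30 of 38 → value 30×12/38 = 9.4737, running total 271.47
Total 271.47.

271.47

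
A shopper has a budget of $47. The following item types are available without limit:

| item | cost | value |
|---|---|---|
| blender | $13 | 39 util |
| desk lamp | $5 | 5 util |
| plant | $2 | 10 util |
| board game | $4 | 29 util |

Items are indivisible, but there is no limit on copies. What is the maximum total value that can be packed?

Best value-per-unit is board game at 29/4; filling with it alone gives 11×29 = 319.
Optimal mix: 1×plant + 11×board game → cost 46, value 329.

329 util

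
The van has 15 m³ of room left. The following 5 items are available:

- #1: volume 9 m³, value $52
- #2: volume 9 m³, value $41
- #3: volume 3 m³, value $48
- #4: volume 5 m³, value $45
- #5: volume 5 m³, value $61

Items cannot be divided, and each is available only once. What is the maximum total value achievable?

This is a 0/1 knapsack; check combinations near the capacity.
- #3+#4+#5: volume 3+5+5=13, value 48+45+61=154
- #1+#5: volume 9+5=14, value 52+61=113
- #3+#5: volume 3+5=8, value 48+61=109
- #4+#5: volume 5+5=10, value 45+61=106
Best: $154.

$154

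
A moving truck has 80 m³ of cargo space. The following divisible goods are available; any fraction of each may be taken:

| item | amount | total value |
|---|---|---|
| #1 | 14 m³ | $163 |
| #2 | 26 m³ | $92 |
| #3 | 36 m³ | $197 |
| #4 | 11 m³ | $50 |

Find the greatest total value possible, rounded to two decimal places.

477.23

Take in order of value per unit:
- #1 (163/14 per unit): all 14 → value 163, running total 163.00
- #3 (197/36 per unit): all 36 → value 197, running total 360.00
- #4 (50/11 per unit): all 11 → value 50, running total 410.00
- #2 (92/26 per unit): 19 of 26 → value 19×92/26 = 67.2308, running total 477.23
Total 477.23.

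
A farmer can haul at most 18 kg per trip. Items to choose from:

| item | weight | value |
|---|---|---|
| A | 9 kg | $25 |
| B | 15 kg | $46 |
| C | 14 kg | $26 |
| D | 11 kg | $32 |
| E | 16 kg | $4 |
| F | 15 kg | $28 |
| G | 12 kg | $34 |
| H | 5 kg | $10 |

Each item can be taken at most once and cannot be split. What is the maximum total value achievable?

$46

Check high-value combinations within 18 kg:
- B: weight 15, value 46
- G+H: weight 12+5=17, value 34+10=44
- D+H: weight 11+5=16, value 32+10=42
Best: $46.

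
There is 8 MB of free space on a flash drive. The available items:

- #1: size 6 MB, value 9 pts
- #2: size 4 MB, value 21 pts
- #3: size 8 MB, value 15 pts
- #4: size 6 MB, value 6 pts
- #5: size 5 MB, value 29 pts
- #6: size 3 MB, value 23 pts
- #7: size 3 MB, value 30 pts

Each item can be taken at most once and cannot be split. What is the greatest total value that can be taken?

Check high-value combinations within 8 MB:
- #5+#7: size 5+3=8, value 29+30=59
- #6+#7: size 3+3=6, value 23+30=53
- #5+#6: size 5+3=8, value 29+23=52
Best: 59 pts.

59 pts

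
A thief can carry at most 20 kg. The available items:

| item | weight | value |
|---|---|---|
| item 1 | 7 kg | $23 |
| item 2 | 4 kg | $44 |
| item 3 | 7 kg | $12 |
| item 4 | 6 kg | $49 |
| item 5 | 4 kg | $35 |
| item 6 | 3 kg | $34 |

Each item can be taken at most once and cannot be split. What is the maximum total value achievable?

Check high-value combinations within 20 kg:
- item 2+item 4+item 5+item 6: weight 4+6+4+3=17, value 44+49+35+34=162
- item 1+item 2+item 4+item 6: weight 7+4+6+3=20, value 23+44+49+34=150
- item 1+item 4+item 5+item 6: weight 7+6+4+3=20, value 23+49+35+34=141
Best: $162.

$162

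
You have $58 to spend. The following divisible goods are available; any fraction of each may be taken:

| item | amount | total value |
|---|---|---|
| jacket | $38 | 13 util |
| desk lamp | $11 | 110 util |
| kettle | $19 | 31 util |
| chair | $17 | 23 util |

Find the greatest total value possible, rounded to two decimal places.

Take in order of value per unit:
- desk lamp (110/11 per unit): all 11 → value 110, running total 110.00
- kettle (31/19 per unit): all 19 → value 31, running total 141.00
- chair (23/17 per unit): all 17 → value 23, running total 164.00
- jacket (13/38 per unit): 11 of 38 → value 11×13/38 = 3.7632, running total 167.76
Total 167.76.

167.76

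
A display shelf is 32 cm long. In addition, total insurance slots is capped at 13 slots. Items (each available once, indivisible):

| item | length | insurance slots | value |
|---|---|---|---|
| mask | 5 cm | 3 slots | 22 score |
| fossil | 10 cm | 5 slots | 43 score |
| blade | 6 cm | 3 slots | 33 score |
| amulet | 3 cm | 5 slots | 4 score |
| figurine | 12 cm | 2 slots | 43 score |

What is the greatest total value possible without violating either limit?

119 score

Feasible sets respecting both limits:
- fossil+blade+figurine: length 28, insurance slots 10, value 119
- mask+fossil+figurine: length 27, insurance slots 10, value 108
- mask+blade+amulet+figurine: length 26, insurance slots 13, value 102
Best: 119 score.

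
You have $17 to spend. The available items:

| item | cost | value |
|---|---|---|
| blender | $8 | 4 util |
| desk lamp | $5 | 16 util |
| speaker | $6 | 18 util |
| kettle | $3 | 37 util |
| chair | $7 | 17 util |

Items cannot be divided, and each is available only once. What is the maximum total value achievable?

72 util

This is a 0/1 knapsack; check combinations near the capacity.
- speaker+kettle+chair: cost 6+3+7=16, value 18+37+17=72
- desk lamp+speaker+kettle: cost 5+6+3=14, value 16+18+37=71
- desk lamp+kettle+chair: cost 5+3+7=15, value 16+37+17=70
- blender+speaker+kettle: cost 8+6+3=17, value 4+18+37=59
Best: 72 util.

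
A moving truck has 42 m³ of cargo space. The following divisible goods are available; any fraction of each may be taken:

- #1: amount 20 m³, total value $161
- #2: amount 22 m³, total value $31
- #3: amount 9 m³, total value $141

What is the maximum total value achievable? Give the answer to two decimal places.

Take in order of value per unit:
- #3 (141/9 per unit): all 9 → value 141, running total 141.00
- #1 (161/20 per unit): all 20 → value 161, running total 302.00
- #2 (31/22 per unit): 13 of 22 → value 13×31/22 = 18.3182, running total 320.32
Total 320.32.

320.32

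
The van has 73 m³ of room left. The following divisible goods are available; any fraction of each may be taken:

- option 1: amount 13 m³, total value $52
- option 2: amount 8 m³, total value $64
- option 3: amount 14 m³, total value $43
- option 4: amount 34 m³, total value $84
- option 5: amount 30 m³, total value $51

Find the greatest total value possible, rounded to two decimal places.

249.80

Take in order of value per unit:
- option 2 (64/8 per unit): all 8 → value 64, running total 64.00
- option 1 (52/13 per unit): all 13 → value 52, running total 116.00
- option 3 (43/14 per unit): all 14 → value 43, running total 159.00
- option 4 (84/34 per unit): all 34 → value 84, running total 243.00
- option 5 (51/30 per unit): 4 of 30 → value 4×51/30 = 6.8000, running total 249.80
Total 249.80.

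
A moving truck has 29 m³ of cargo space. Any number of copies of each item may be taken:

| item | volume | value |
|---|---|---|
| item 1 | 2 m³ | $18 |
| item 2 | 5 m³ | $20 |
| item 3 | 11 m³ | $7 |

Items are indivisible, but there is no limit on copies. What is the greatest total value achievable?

Best value-per-unit is item 1 at 18/2, and filling with it alone uses volume 14×2=28. No mix of the others beats 14×18 = 252.

$252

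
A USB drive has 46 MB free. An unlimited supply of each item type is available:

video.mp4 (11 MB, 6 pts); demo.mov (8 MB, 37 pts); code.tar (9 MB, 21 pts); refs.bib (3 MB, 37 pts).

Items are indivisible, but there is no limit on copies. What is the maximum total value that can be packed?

Best value-per-unit is refs.bib at 37/3, and filling with it alone uses size 15×3=45. No mix of the others beats 15×37 = 555.

555 pts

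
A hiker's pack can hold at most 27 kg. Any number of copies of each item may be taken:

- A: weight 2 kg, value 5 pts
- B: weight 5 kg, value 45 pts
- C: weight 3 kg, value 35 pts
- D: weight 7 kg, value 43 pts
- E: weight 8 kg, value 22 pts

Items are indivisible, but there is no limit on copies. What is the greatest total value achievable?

Best value-per-unit is C at 35/3, and filling with it alone uses weight 9×3=27. No mix of the others beats 9×35 = 315.

315 pts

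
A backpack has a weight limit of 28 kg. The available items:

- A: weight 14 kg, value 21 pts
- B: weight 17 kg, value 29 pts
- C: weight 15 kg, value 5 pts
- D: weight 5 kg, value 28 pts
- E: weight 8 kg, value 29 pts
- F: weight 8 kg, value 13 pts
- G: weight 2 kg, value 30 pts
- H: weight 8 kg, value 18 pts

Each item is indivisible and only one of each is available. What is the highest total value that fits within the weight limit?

Check high-value combinations within 28 kg:
- D+E+G+H: weight 5+8+2+8=23, value 28+29+30+18=105
- D+E+F+G: weight 5+8+8+2=23, value 28+29+13+30=100
- E+F+G+H: weight 8+8+2+8=26, value 29+13+30+18=90
- D+F+G+H: weight 5+8+2+8=23, value 28+13+30+18=89
- B+E+G: weight 17+8+2=27, value 29+29+30=88
Best: 105 pts.

105 pts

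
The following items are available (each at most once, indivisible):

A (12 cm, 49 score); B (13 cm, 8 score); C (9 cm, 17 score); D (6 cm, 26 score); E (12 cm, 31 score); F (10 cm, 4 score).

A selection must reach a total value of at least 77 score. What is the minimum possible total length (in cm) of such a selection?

Subsets with value ≥ 77, sorted by total length:
- A+E: length 24, value 80
- A+C+D: length 27, value 92
Minimum length: 24 cm.

24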